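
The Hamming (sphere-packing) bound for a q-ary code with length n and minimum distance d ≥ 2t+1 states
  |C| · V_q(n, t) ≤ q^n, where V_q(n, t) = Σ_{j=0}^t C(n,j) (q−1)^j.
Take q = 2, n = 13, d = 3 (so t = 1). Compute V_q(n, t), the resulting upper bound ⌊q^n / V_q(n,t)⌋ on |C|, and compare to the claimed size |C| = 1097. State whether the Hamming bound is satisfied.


V_q(n, t) = 14, q^n = 8192, Hamming bound = 585, |C| = 1097 > bound (violated).

Step 1: Compute V_q(n, t) = Σ_{j=0}^1 C(n, j) (q−1)^j.
  j = 0: C(13,0)·(1)^0 = 1·1 = 1.
  j = 1: C(13,1)·(1)^1 = 13·1 = 13.
  V_q(n, t) = 1 + 13 = 14.
Step 2: q^n = 2^13 = 8192.
Step 3: Hamming bound ⌊q^n / V_q(n,t)⌋ = ⌊8192/14⌋ = 585.
Step 4: Compare |C| = 1097 to 585: violated.
The claimed |C| lies above the Hamming bound, so no 2-ary code of length 13 with d ≥ 3 can have 1097 codewords.


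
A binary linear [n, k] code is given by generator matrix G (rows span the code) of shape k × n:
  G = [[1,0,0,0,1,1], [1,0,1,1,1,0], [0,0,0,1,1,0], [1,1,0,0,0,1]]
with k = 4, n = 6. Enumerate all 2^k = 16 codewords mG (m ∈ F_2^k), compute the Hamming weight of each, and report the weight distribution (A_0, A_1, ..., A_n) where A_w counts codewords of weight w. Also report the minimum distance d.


Weight distribution: A_0 = 1, A_2 = 4, A_3 = 6, A_4 = 3, A_5 = 2. Minimum distance d = 2.

Enumerate all 2^4 = 16 messages m ∈ F_2^4.
For each, compute codeword c = mG in F_2^6, then tally its weight.
  m = 0000 → c = 000000, weight = 0.
  m = 1000 → c = 100011, weight = 3.
  m = 0100 → c = 101110, weight = 4.
  m = 1100 → c = 001101, weight = 3.
  m = 0010 → c = 000110, weight = 2.
  m = 1010 → c = 100101, weight = 3.
  m = 0110 → c = 101000, weight = 2.
  m = 1110 → c = 001011, weight = 3.
  m = 0001 → c = 110001, weight = 3.
  m = 1001 → c = 010010, weight = 2.
  m = 0101 → c = 011111, weight = 5.
  m = 1101 → c = 111100, weight = 4.
  m = 0011 → c = 110111, weight = 5.
  m = 1011 → c = 010100, weight = 2.
  m = 0111 → c = 011001, weight = 3.
  m = 1111 → c = 111010, weight = 4.
Tally weights:
  weight 0: 1 codewords.
  weight 2: 4 codewords.
  weight 3: 6 codewords.
  weight 4: 3 codewords.
  weight 5: 2 codewords.
Minimum distance d = smallest w > 0 with A_w > 0 = 2.
Sanity: Σ A_w = 16 = 2^4 = 16 ✓.


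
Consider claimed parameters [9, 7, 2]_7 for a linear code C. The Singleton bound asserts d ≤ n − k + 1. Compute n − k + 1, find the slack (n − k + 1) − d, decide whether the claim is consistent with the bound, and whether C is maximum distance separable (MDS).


Singleton RHS = n − k + 1 = 3, slack = 1, bound satisfied, not MDS.

Singleton bound: d ≤ n − k + 1.
Here n = 9, k = 7, so n − k + 1 = 3.
Given d = 2, check d ≤ 3: YES.
Slack = (n − k + 1) − d = 1.
The code is NOT MDS (slack = 1 > 0).
Description: the claimed parameters are [9, 7, 2]_7; such a code would be non-MDS.


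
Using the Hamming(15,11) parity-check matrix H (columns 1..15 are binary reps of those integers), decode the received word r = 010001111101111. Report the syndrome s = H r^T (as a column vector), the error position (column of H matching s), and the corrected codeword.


s = (1, 0, 0, 0)^T, error position = 8, corrected codeword c = 010001101101111

Compute s = H r^T mod 2 one row at a time:
  s_1 = 1 + 1 + 1 + 0 + 1 + 1 + 1 + 1 = 7 ≡ 1 (mod 2).
  s_2 = 0 + 0 + 1 + 1 + 1 + 1 + 1 + 1 = 6 ≡ 0 (mod 2).
  s_3 = 1 + 0 + 1 + 1 + 1 + 0 + 1 + 1 = 6 ≡ 0 (mod 2).
  s_4 = 0 + 0 + 0 + 1 + 1 + 0 + 1 + 1 = 4 ≡ 0 (mod 2).
s = (1, 0, 0, 0)^T — this equals column 8 of H (binary 1000), so error is at position 8.
Correct: flip bit 8 of r = 010001111101111 to get c = 010001101101111.


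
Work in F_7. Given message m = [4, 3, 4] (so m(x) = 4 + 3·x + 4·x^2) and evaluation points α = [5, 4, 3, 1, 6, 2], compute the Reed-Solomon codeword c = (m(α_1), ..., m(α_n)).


c = [0, 3, 0, 4, 5, 5]

Message polynomial: m(x) = 4 + 3·x + 4·x^2 (mod 7).
For each evaluation point α_i, compute m(α_i) mod 7:
  α_1 = 5: Horner steps 4 → 2 → 0, so m(5) = 0.
  α_2 = 4: Horner steps 4 → 5 → 3, so m(4) = 3.
  α_3 = 3: Horner steps 4 → 1 → 0, so m(3) = 0.
  α_4 = 1: Horner steps 4 → 0 → 4, so m(1) = 4.
  α_5 = 6: Horner steps 4 → 6 → 5, so m(6) = 5.
  α_6 = 2: Horner steps 4 → 4 → 5, so m(2) = 5.
Codeword c = [0, 3, 0, 4, 5, 5] ∈ F_7^6.


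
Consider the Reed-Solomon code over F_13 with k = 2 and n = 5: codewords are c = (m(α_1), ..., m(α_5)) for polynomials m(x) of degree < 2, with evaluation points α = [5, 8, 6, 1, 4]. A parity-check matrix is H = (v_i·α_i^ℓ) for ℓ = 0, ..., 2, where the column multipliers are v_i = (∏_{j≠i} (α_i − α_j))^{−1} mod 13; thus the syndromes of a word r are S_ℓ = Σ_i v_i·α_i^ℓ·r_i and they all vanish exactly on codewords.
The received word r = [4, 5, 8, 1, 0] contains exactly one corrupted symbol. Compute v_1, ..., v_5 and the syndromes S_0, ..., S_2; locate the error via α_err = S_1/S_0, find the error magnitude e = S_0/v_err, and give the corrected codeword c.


S = (11, 10, 2), error at position 2, error magnitude e = 2, c = [4, 3, 8, 1, 0].

Step 1: column multipliers v_i = (∏_{j≠i}(α_i − α_j))^{−1} mod 13.
  i = 1 (α = 5): (5−8)(5−6)(5−1)(5−4) = (−3)·(−1)·4·1 = 12 ≡ 12, so v_1 = 12^{−1} = 12 (mod 13).
  i = 2 (α = 8): (8−5)(8−6)(8−1)(8−4) = 3·2·7·4 = 168 ≡ 12, so v_2 = 12^{−1} = 12 (mod 13).
  i = 3 (α = 6): (6−5)(6−8)(6−1)(6−4) = 1·(−2)·5·2 = −20 ≡ 6, so v_3 = 6^{−1} = 11 (mod 13).
  i = 4 (α = 1): (1−5)(1−8)(1−6)(1−4) = (−4)·(−7)·(−5)·(−3) = 420 ≡ 4, so v_4 = 4^{−1} = 10 (mod 13).
  i = 5 (α = 4): (4−5)(4−8)(4−6)(4−1) = (−1)·(−4)·(−2)·3 = −24 ≡ 2, so v_5 = 2^{−1} = 7 (mod 13).
  v = [12, 12, 11, 10, 7].
Step 2: syndromes of r = [4, 5, 8, 1, 0] (all sums mod 13).
  S_0 = Σ v_i r_i = 12·4 + 12·5 + 11·8 + 10·1 + 7·0 = 206 ≡ 11.
  S_1 = Σ v_i α_i r_i = 12·5·4 + 12·8·5 + 11·6·8 + 10·1·1 + 7·4·0 = 1258 ≡ 10.
  α_i^2 mod 13 = [12, 12, 10, 1, 3].
  S_2 = Σ v_i α_i^2 r_i = 12·12·4 + 12·12·5 + 11·10·8 + 10·1·1 + 7·3·0 = 2186 ≡ 2.
  S = (11, 10, 2) ≠ 0, so r is not a codeword (an error is present).
Step 3: locate the error. For a single error e at position i, S_ℓ = v_i·e·α_i^ℓ, so α_err = S_1/S_0.
  S_0^{−1} = 11^{−1} = 6 (mod 13), so α_err = 10·6 = 60 ≡ 8 = α_2. Error position i = 2.
  Consistency check: S_2/S_1 = 2·4 = 8 ≡ 8 = α_err ✓ (single-error assumption holds).
Step 4: error magnitude e = S_0/v_2 = S_0·∏_{j≠2}(α_2 − α_j) = 11·12 = 132 ≡ 2 (mod 13).
Step 5: correct position 2: c_2 = r_2 − e = 5 − 2 ≡ 3 (mod 13). Hence c = [4, 3, 8, 1, 0].
  Check: interpolating c through the α_i gives m(x) = 10 + 4·x (degree < 2) with m(α_i) = c_i for every i, so c is indeed a codeword.


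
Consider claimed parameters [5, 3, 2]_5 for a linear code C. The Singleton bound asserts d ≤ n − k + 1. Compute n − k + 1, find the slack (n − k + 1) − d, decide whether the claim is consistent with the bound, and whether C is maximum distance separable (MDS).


Singleton RHS = n − k + 1 = 3, slack = 1, bound satisfied, not MDS.

Singleton bound: d ≤ n − k + 1.
Here n = 5, k = 3, so n − k + 1 = 3.
Given d = 2, check d ≤ 3: YES.
Slack = (n − k + 1) − d = 1.
The code is NOT MDS (slack = 1 > 0).
Description: the claimed parameters are [5, 3, 2]_5; such a code would be non-MDS.


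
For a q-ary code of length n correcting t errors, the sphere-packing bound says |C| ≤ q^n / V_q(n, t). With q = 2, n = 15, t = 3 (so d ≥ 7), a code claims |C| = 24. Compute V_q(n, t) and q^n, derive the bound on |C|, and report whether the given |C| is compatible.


V_q(n, t) = 576, q^n = 32768, Hamming bound = 56, |C| = 24 ≤ bound (satisfied).

Step 1: Compute V_q(n, t) = Σ_{j=0}^3 C(n, j) (q−1)^j.
  j = 0: C(15,0)·(1)^0 = 1·1 = 1.
  j = 1: C(15,1)·(1)^1 = 15·1 = 15.
  j = 2: C(15,2)·(1)^2 = 105·1 = 105.
  j = 3: C(15,3)·(1)^3 = 455·1 = 455.
  V_q(n, t) = 1 + 15 + 105 + 455 = 576.
Step 2: q^n = 2^15 = 32768.
Step 3: Hamming bound ⌊q^n / V_q(n,t)⌋ = ⌊32768/576⌋ = 56.
Step 4: Compare |C| = 24 to 56: satisfied.
The claimed |C| lies below the Hamming bound.


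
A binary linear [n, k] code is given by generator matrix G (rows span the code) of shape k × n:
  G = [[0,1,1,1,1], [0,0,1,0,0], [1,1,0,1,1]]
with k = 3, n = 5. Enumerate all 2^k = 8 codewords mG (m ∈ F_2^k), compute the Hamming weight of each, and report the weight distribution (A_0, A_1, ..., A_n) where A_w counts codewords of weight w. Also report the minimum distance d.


Weight distribution: A_0 = 1, A_1 = 2, A_2 = 1, A_3 = 1, A_4 = 2, A_5 = 1. Minimum distance d = 1.

Enumerate all 2^3 = 8 messages m ∈ F_2^3.
For each, compute codeword c = mG in F_2^5, then tally its weight.
  m = 000 → c = 00000, weight = 0.
  m = 100 → c = 01111, weight = 4.
  m = 010 → c = 00100, weight = 1.
  m = 110 → c = 01011, weight = 3.
  m = 001 → c = 11011, weight = 4.
  m = 101 → c = 10100, weight = 2.
  m = 011 → c = 11111, weight = 5.
  m = 111 → c = 10000, weight = 1.
Tally weights:
  weight 0: 1 codewords.
  weight 1: 2 codewords.
  weight 2: 1 codewords.
  weight 3: 1 codewords.
  weight 4: 2 codewords.
  weight 5: 1 codewords.
Minimum distance d = smallest w > 0 with A_w > 0 = 1.
Sanity: Σ A_w = 8 = 2^3 = 8 ✓.


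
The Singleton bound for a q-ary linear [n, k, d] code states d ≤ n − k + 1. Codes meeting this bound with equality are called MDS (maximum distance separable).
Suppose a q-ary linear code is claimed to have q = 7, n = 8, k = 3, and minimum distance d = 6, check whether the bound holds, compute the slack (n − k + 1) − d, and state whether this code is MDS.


Singleton RHS = n − k + 1 = 6, slack = 0, bound satisfied, MDS.

Singleton bound: d ≤ n − k + 1.
Here n = 8, k = 3, so n − k + 1 = 6.
Given d = 6, check d ≤ 6: YES.
Slack = (n − k + 1) − d = 0.
The code is MDS (slack = 0).
Description: the claimed parameters are [8, 3, 6]_7; such a code would be MDS (meets Singleton bound).


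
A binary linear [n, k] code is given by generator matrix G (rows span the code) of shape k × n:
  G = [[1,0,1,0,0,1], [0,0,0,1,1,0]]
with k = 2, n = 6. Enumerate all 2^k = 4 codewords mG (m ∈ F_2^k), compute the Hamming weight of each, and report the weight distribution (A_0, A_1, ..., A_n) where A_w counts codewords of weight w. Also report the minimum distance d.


Weight distribution: A_0 = 1, A_2 = 1, A_3 = 1, A_5 = 1. Minimum distance d = 2.

Enumerate all 2^2 = 4 messages m ∈ F_2^2.
For each, compute codeword c = mG in F_2^6, then tally its weight.
  m = 00 → c = 000000, weight = 0.
  m = 10 → c = 101001, weight = 3.
  m = 01 → c = 000110, weight = 2.
  m = 11 → c = 101111, weight = 5.
Tally weights:
  weight 0: 1 codewords.
  weight 2: 1 codewords.
  weight 3: 1 codewords.
  weight 5: 1 codewords.
Minimum distance d = smallest w > 0 with A_w > 0 = 2.
Sanity: Σ A_w = 4 = 2^2 = 4 ✓.


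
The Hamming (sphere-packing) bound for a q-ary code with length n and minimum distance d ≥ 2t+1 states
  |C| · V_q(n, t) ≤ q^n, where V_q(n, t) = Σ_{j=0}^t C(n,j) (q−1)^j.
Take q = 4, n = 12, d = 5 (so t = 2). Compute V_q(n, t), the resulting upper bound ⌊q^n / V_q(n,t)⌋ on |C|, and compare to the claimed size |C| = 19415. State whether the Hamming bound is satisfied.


V_q(n, t) = 631, q^n = 16777216, Hamming bound = 26588, |C| = 19415 ≤ bound (satisfied).

Step 1: Compute V_q(n, t) = Σ_{j=0}^2 C(n, j) (q−1)^j.
  j = 0: C(12,0)·(3)^0 = 1·1 = 1.
  j = 1: C(12,1)·(3)^1 = 12·3 = 36.
  j = 2: C(12,2)·(3)^2 = 66·9 = 594.
  V_q(n, t) = 1 + 36 + 594 = 631.
Step 2: q^n = 4^12 = 16777216.
Step 3: Hamming bound ⌊q^n / V_q(n,t)⌋ = ⌊16777216/631⌋ = 26588.
Step 4: Compare |C| = 19415 to 26588: satisfied.
The claimed |C| lies below the Hamming bound.


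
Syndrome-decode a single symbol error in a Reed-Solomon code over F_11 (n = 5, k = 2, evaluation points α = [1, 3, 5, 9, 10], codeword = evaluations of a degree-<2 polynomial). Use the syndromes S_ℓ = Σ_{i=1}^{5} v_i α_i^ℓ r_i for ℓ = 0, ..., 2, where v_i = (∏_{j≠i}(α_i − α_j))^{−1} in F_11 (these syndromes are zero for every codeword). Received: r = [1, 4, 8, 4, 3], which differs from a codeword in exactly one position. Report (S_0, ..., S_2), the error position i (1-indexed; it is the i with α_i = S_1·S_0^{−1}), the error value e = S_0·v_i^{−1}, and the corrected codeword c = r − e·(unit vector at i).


S = (2, 6, 7), error at position 2, error magnitude e = 5, c = [1, 10, 8, 4, 3].

Step 1: column multipliers v_i = (∏_{j≠i}(α_i − α_j))^{−1} mod 11.
  i = 1 (α = 1): (1−3)(1−5)(1−9)(1−10) = (−2)·(−4)·(−8)·(−9) = 576 ≡ 4, so v_1 = 4^{−1} = 3 (mod 11).
  i = 2 (α = 3): (3−1)(3−5)(3−9)(3−10) = 2·(−2)·(−6)·(−7) = −168 ≡ 8, so v_2 = 8^{−1} = 7 (mod 11).
  i = 3 (α = 5): (5−1)(5−3)(5−9)(5−10) = 4·2·(−4)·(−5) = 160 ≡ 6, so v_3 = 6^{−1} = 2 (mod 11).
  i = 4 (α = 9): (9−1)(9−3)(9−5)(9−10) = 8·6·4·(−1) = −192 ≡ 6, so v_4 = 6^{−1} = 2 (mod 11).
  i = 5 (α = 10): (10−1)(10−3)(10−5)(10−9) = 9·7·5·1 = 315 ≡ 7, so v_5 = 7^{−1} = 8 (mod 11).
  v = [3, 7, 2, 2, 8].
Step 2: syndromes of r = [1, 4, 8, 4, 3] (all sums mod 11).
  S_0 = Σ v_i r_i = 3·1 + 7·4 + 2·8 + 2·4 + 8·3 = 79 ≡ 2.
  S_1 = Σ v_i α_i r_i = 3·1·1 + 7·3·4 + 2·5·8 + 2·9·4 + 8·10·3 = 479 ≡ 6.
  α_i^2 mod 11 = [1, 9, 3, 4, 1].
  S_2 = Σ v_i α_i^2 r_i = 3·1·1 + 7·9·4 + 2·3·8 + 2·4·4 + 8·1·3 = 359 ≡ 7.
  S = (2, 6, 7) ≠ 0, so r is not a codeword (an error is present).
Step 3: locate the error. For a single error e at position i, S_ℓ = v_i·e·α_i^ℓ, so α_err = S_1/S_0.
  S_0^{−1} = 2^{−1} = 6 (mod 11), so α_err = 6·6 = 36 ≡ 3 = α_2. Error position i = 2.
  Consistency check: S_2/S_1 = 7·2 = 14 ≡ 3 = α_err ✓ (single-error assumption holds).
Step 4: error magnitude e = S_0/v_2 = S_0·∏_{j≠2}(α_2 − α_j) = 2·8 = 16 ≡ 5 (mod 11).
Step 5: correct position 2: c_2 = r_2 − e = 4 − 5 ≡ 10 (mod 11). Hence c = [1, 10, 8, 4, 3].
  Check: interpolating c through the α_i gives m(x) = 2 + 10·x (degree < 2) with m(α_i) = c_i for every i, so c is indeed a codeword.


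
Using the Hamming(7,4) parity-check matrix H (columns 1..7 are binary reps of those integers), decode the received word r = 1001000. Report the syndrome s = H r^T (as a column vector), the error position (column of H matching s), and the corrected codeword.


s = (1, 0, 1)^T, error position = 5, corrected codeword c = 1001100

Compute s = H r^T mod 2 one row at a time:
  s_1 = 1 + 0 + 0 + 0 = 1 ≡ 1 (mod 2).
  s_2 = 0 + 0 + 0 + 0 = 0 ≡ 0 (mod 2).
  s_3 = 1 + 0 + 0 + 0 = 1 ≡ 1 (mod 2).
s = (1, 0, 1)^T — this equals column 5 of H (binary 101), so error is at position 5.
Correct: flip bit 5 of r = 1001000 to get c = 1001100.


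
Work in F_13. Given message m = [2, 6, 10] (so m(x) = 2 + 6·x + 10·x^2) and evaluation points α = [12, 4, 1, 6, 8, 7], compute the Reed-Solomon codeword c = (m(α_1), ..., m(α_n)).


c = [6, 4, 5, 8, 1, 1]

Message polynomial: m(x) = 2 + 6·x + 10·x^2 (mod 13).
For each evaluation point α_i, compute m(α_i) mod 13:
  α_1 = 12: Horner steps 10 → 9 → 6, so m(12) = 6.
  α_2 = 4: Horner steps 10 → 7 → 4, so m(4) = 4.
  α_3 = 1: Horner steps 10 → 3 → 5, so m(1) = 5.
  α_4 = 6: Horner steps 10 → 1 → 8, so m(6) = 8.
  α_5 = 8: Horner steps 10 → 8 → 1, so m(8) = 1.
  α_6 = 7: Horner steps 10 → 11 → 1, so m(7) = 1.
Codeword c = [6, 4, 5, 8, 1, 1] ∈ F_13^6.


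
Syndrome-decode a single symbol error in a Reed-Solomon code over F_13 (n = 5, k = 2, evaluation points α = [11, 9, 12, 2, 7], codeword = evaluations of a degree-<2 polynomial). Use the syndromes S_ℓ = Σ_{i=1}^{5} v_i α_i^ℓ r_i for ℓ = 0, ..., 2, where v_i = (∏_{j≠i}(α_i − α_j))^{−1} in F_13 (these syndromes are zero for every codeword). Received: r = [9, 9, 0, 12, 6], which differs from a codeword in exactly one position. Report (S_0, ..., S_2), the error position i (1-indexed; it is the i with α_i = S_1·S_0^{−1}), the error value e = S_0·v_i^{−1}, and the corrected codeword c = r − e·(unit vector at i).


S = (10, 12, 4), error at position 2, error magnitude e = 8, c = [9, 1, 0, 12, 6].

Step 1: column multipliers v_i = (∏_{j≠i}(α_i − α_j))^{−1} mod 13.
  i = 1 (α = 11): (11−9)(11−12)(11−2)(11−7) = 2·(−1)·9·4 = −72 ≡ 6, so v_1 = 6^{−1} = 11 (mod 13).
  i = 2 (α = 9): (9−11)(9−12)(9−2)(9−7) = (−2)·(−3)·7·2 = 84 ≡ 6, so v_2 = 6^{−1} = 11 (mod 13).
  i = 3 (α = 12): (12−11)(12−9)(12−2)(12−7) = 1·3·10·5 = 150 ≡ 7, so v_3 = 7^{−1} = 2 (mod 13).
  i = 4 (α = 2): (2−11)(2−9)(2−12)(2−7) = (−9)·(−7)·(−10)·(−5) = 3150 ≡ 4, so v_4 = 4^{−1} = 10 (mod 13).
  i = 5 (α = 7): (7−11)(7−9)(7−12)(7−2) = (−4)·(−2)·(−5)·5 = −200 ≡ 8, so v_5 = 8^{−1} = 5 (mod 13).
  v = [11, 11, 2, 10, 5].
Step 2: syndromes of r = [9, 9, 0, 12, 6] (all sums mod 13).
  S_0 = Σ v_i r_i = 11·9 + 11·9 + 2·0 + 10·12 + 5·6 = 348 ≡ 10.
  S_1 = Σ v_i α_i r_i = 11·11·9 + 11·9·9 + 2·12·0 + 10·2·12 + 5·7·6 = 2430 ≡ 12.
  α_i^2 mod 13 = [4, 3, 1, 4, 10].
  S_2 = Σ v_i α_i^2 r_i = 11·4·9 + 11·3·9 + 2·1·0 + 10·4·12 + 5·10·6 = 1473 ≡ 4.
  S = (10, 12, 4) ≠ 0, so r is not a codeword (an error is present).
Step 3: locate the error. For a single error e at position i, S_ℓ = v_i·e·α_i^ℓ, so α_err = S_1/S_0.
  S_0^{−1} = 10^{−1} = 4 (mod 13), so α_err = 12·4 = 48 ≡ 9 = α_2. Error position i = 2.
  Consistency check: S_2/S_1 = 4·12 = 48 ≡ 9 = α_err ✓ (single-error assumption holds).
Step 4: error magnitude e = S_0/v_2 = S_0·∏_{j≠2}(α_2 − α_j) = 10·6 = 60 ≡ 8 (mod 13).
Step 5: correct position 2: c_2 = r_2 − e = 9 − 8 ≡ 1 (mod 13). Hence c = [9, 1, 0, 12, 6].
  Check: interpolating c through the α_i gives m(x) = 4 + 4·x (degree < 2) with m(α_i) = c_i for every i, so c is indeed a codeword.


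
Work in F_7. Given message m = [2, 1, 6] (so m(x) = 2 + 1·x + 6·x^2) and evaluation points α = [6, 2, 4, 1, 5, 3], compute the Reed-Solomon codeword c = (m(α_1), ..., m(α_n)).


c = [0, 0, 4, 2, 3, 3]

Message polynomial: m(x) = 2 + 1·x + 6·x^2 (mod 7).
For each evaluation point α_i, compute m(α_i) mod 7:
  α_1 = 6: Horner steps 6 → 2 → 0, so m(6) = 0.
  α_2 = 2: Horner steps 6 → 6 → 0, so m(2) = 0.
  α_3 = 4: Horner steps 6 → 4 → 4, so m(4) = 4.
  α_4 = 1: Horner steps 6 → 0 → 2, so m(1) = 2.
  α_5 = 5: Horner steps 6 → 3 → 3, so m(5) = 3.
  α_6 = 3: Horner steps 6 → 5 → 3, so m(3) = 3.
Codeword c = [0, 0, 4, 2, 3, 3] ∈ F_7^6.


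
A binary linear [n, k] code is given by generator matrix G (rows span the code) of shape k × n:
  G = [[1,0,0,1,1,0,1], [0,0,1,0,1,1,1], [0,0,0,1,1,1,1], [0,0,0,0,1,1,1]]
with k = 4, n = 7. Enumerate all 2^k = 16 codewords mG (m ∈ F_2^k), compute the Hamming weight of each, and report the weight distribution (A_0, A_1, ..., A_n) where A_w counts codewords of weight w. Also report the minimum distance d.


Weight distribution: A_0 = 1, A_1 = 2, A_2 = 2, A_3 = 4, A_4 = 5, A_5 = 2. Minimum distance d = 1.

Enumerate all 2^4 = 16 messages m ∈ F_2^4.
For each, compute codeword c = mG in F_2^7, then tally its weight.
  m = 0000 → c = 0000000, weight = 0.
  m = 1000 → c = 1001101, weight = 4.
  m = 0100 → c = 0010111, weight = 4.
  m = 1100 → c = 1011010, weight = 4.
  m = 0010 → c = 0001111, weight = 4.
  m = 1010 → c = 1000010, weight = 2.
  m = 0110 → c = 0011000, weight = 2.
  m = 1110 → c = 1010101, weight = 4.
  m = 0001 → c = 0000111, weight = 3.
  m = 1001 → c = 1001010, weight = 3.
  m = 0101 → c = 0010000, weight = 1.
  m = 1101 → c = 1011101, weight = 5.
  m = 0011 → c = 0001000, weight = 1.
  m = 1011 → c = 1000101, weight = 3.
  m = 0111 → c = 0011111, weight = 5.
  m = 1111 → c = 1010010, weight = 3.
Tally weights:
  weight 0: 1 codewords.
  weight 1: 2 codewords.
  weight 2: 2 codewords.
  weight 3: 4 codewords.
  weight 4: 5 codewords.
  weight 5: 2 codewords.
Minimum distance d = smallest w > 0 with A_w > 0 = 1.
Sanity: Σ A_w = 16 = 2^4 = 16 ✓.


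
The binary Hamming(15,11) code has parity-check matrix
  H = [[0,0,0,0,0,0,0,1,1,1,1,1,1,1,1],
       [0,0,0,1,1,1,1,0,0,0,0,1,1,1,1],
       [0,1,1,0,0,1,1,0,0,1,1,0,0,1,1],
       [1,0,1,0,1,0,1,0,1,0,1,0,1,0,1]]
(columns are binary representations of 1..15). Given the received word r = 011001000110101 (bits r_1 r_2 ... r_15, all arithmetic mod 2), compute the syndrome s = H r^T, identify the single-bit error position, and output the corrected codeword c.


s = (0, 1, 0, 0)^T, error position = 4, corrected codeword c = 011101000110101

Compute s = H r^T mod 2 one row at a time:
  s_1 = 0 + 0 + 1 + 1 + 0 + 1 + 0 + 1 = 4 ≡ 0 (mod 2).
  s_2 = 0 + 0 + 1 + 0 + 0 + 1 + 0 + 1 = 3 ≡ 1 (mod 2).
  s_3 = 1 + 1 + 1 + 0 + 1 + 1 + 0 + 1 = 6 ≡ 0 (mod 2).
  s_4 = 0 + 1 + 0 + 0 + 0 + 1 + 1 + 1 = 4 ≡ 0 (mod 2).
s = (0, 1, 0, 0)^T — this equals column 4 of H (binary 0100), so error is at position 4.
Correct: flip bit 4 of r = 011001000110101 to get c = 011101000110101.


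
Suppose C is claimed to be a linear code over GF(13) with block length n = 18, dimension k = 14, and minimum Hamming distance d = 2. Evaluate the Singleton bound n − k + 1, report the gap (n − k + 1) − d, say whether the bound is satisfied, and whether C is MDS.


Singleton RHS = n − k + 1 = 5, slack = 3, bound satisfied, not MDS.

Singleton bound: d ≤ n − k + 1.
Here n = 18, k = 14, so n − k + 1 = 5.
Given d = 2, check d ≤ 5: YES.
Slack = (n − k + 1) − d = 3.
The code is NOT MDS (slack = 3 > 0).
Description: the claimed parameters are [18, 14, 2]_13; such a code would be non-MDS.


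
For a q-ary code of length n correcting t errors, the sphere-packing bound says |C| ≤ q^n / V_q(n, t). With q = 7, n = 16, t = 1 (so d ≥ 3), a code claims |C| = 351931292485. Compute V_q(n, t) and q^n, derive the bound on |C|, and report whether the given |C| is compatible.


V_q(n, t) = 97, q^n = 33232930569601, Hamming bound = 342607531645, |C| = 351931292485 > bound (violated).

Step 1: Compute V_q(n, t) = Σ_{j=0}^1 C(n, j) (q−1)^j.
  j = 0: C(16,0)·(6)^0 = 1·1 = 1.
  j = 1: C(16,1)·(6)^1 = 16·6 = 96.
  V_q(n, t) = 1 + 96 = 97.
Step 2: q^n = 7^16 = 33232930569601.
Step 3: Hamming bound ⌊q^n / V_q(n,t)⌋ = ⌊33232930569601/97⌋ = 342607531645.
Step 4: Compare |C| = 351931292485 to 342607531645: violated.
The claimed |C| lies above the Hamming bound, so no 7-ary code of length 16 with d ≥ 3 can have 351931292485 codewords.


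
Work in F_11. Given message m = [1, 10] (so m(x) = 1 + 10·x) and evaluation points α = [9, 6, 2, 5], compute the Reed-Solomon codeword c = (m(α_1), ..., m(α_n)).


c = [3, 6, 10, 7]

Message polynomial: m(x) = 1 + 10·x (mod 11).
For each evaluation point α_i, compute m(α_i) mod 11:
  α_1 = 9: Horner steps 10 → 3, so m(9) = 3.
  α_2 = 6: Horner steps 10 → 6, so m(6) = 6.
  α_3 = 2: Horner steps 10 → 10, so m(2) = 10.
  α_4 = 5: Horner steps 10 → 7, so m(5) = 7.
Codeword c = [3, 6, 10, 7] ∈ F_11^4.


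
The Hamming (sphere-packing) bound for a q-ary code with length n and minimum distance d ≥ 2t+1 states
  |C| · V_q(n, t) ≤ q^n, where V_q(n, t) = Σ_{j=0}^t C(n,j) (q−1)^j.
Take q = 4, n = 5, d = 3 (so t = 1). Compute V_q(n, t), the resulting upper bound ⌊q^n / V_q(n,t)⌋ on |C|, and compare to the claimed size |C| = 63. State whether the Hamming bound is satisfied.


V_q(n, t) = 16, q^n = 1024, Hamming bound = 64, |C| = 63 ≤ bound (satisfied).

Step 1: Compute V_q(n, t) = Σ_{j=0}^1 C(n, j) (q−1)^j.
  j = 0: C(5,0)·(3)^0 = 1·1 = 1.
  j = 1: C(5,1)·(3)^1 = 5·3 = 15.
  V_q(n, t) = 1 + 15 = 16.
Step 2: q^n = 4^5 = 1024.
Step 3: Hamming bound ⌊q^n / V_q(n,t)⌋ = ⌊1024/16⌋ = 64.
Step 4: Compare |C| = 63 to 64: satisfied.
The claimed |C| lies below the Hamming bound.


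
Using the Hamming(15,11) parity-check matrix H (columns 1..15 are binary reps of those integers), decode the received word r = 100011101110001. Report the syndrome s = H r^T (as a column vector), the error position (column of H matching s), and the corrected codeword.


s = (0, 0, 1, 0)^T, error position = 2, corrected codeword c = 110011101110001

Compute s = H r^T mod 2 one row at a time:
  s_1 = 0 + 1 + 1 + 1 + 0 + 0 + 0 + 1 = 4 ≡ 0 (mod 2).
  s_2 = 0 + 1 + 1 + 1 + 0 + 0 + 0 + 1 = 4 ≡ 0 (mod 2).
  s_3 = 0 + 0 + 1 + 1 + 1 + 1 + 0 + 1 = 5 ≡ 1 (mod 2).
  s_4 = 1 + 0 + 1 + 1 + 1 + 1 + 0 + 1 = 6 ≡ 0 (mod 2).
s = (0, 0, 1, 0)^T — this equals column 2 of H (binary 0010), so error is at position 2.
Correct: flip bit 2 of r = 100011101110001 to get c = 110011101110001.


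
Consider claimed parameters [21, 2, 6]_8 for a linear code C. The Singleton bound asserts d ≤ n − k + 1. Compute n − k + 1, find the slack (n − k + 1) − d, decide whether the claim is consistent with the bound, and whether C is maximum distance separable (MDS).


Singleton RHS = n − k + 1 = 20, slack = 14, bound satisfied, not MDS.

Singleton bound: d ≤ n − k + 1.
Here n = 21, k = 2, so n − k + 1 = 20.
Given d = 6, check d ≤ 20: YES.
Slack = (n − k + 1) − d = 14.
The code is NOT MDS (slack = 14 > 0).
Description: the claimed parameters are [21, 2, 6]_8; such a code would be non-MDS.


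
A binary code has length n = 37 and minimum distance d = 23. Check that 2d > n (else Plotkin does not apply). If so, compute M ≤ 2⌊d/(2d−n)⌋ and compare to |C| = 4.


Plotkin bound M ≤ 4; given |C| = 4 ≤ bound (satisfied).

Check applicability: 2d = 46, n = 37.
2d − n = 9 > 0, so Plotkin applies.
Compute d/(2d−n) = 23/9 ≈ 2.5556.
⌊d/(2d−n)⌋ = 2.
Plotkin bound: M ≤ 2·2 = 4.
Given |C| = 4, check: satisfied.
This |C| is at the Plotkin bound.


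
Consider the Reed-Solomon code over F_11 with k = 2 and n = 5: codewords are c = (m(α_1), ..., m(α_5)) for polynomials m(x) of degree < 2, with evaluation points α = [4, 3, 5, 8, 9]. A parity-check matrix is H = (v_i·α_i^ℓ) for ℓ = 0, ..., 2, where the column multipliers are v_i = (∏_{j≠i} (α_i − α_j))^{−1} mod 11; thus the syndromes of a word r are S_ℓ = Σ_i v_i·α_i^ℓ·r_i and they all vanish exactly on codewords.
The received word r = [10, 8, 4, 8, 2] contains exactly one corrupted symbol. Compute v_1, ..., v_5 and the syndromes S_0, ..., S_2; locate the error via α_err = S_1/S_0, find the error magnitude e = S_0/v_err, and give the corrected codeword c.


S = (5, 4, 1), error at position 2, error magnitude e = 3, c = [10, 5, 4, 8, 2].

Step 1: column multipliers v_i = (∏_{j≠i}(α_i − α_j))^{−1} mod 11.
  i = 1 (α = 4): (4−3)(4−5)(4−8)(4−9) = 1·(−1)·(−4)·(−5) = −20 ≡ 2, so v_1 = 2^{−1} = 6 (mod 11).
  i = 2 (α = 3): (3−4)(3−5)(3−8)(3−9) = (−1)·(−2)·(−5)·(−6) = 60 ≡ 5, so v_2 = 5^{−1} = 9 (mod 11).
  i = 3 (α = 5): (5−4)(5−3)(5−8)(5−9) = 1·2·(−3)·(−4) = 24 ≡ 2, so v_3 = 2^{−1} = 6 (mod 11).
  i = 4 (α = 8): (8−4)(8−3)(8−5)(8−9) = 4·5·3·(−1) = −60 ≡ 6, so v_4 = 6^{−1} = 2 (mod 11).
  i = 5 (α = 9): (9−4)(9−3)(9−5)(9−8) = 5·6·4·1 = 120 ≡ 10, so v_5 = 10^{−1} = 10 (mod 11).
  v = [6, 9, 6, 2, 10].
Step 2: syndromes of r = [10, 8, 4, 8, 2] (all sums mod 11).
  S_0 = Σ v_i r_i = 6·10 + 9·8 + 6·4 + 2·8 + 10·2 = 192 ≡ 5.
  S_1 = Σ v_i α_i r_i = 6·4·10 + 9·3·8 + 6·5·4 + 2·8·8 + 10·9·2 = 884 ≡ 4.
  α_i^2 mod 11 = [5, 9, 3, 9, 4].
  S_2 = Σ v_i α_i^2 r_i = 6·5·10 + 9·9·8 + 6·3·4 + 2·9·8 + 10·4·2 = 1244 ≡ 1.
  S = (5, 4, 1) ≠ 0, so r is not a codeword (an error is present).
Step 3: locate the error. For a single error e at position i, S_ℓ = v_i·e·α_i^ℓ, so α_err = S_1/S_0.
  S_0^{−1} = 5^{−1} = 9 (mod 11), so α_err = 4·9 = 36 ≡ 3 = α_2. Error position i = 2.
  Consistency check: S_2/S_1 = 1·3 = 3 ≡ 3 = α_err ✓ (single-error assumption holds).
Step 4: error magnitude e = S_0/v_2 = S_0·∏_{j≠2}(α_2 − α_j) = 5·5 = 25 ≡ 3 (mod 11).
Step 5: correct position 2: c_2 = r_2 − e = 8 − 3 ≡ 5 (mod 11). Hence c = [10, 5, 4, 8, 2].
  Check: interpolating c through the α_i gives m(x) = 1 + 5·x (degree < 2) with m(α_i) = c_i for every i, so c is indeed a codeword.


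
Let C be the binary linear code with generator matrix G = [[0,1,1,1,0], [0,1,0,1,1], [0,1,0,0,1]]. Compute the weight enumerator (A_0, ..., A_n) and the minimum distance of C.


Weight distribution: A_0 = 1, A_1 = 1, A_2 = 3, A_3 = 3. Minimum distance d = 1.

Enumerate all 2^3 = 8 messages m ∈ F_2^3.
For each, compute codeword c = mG in F_2^5, then tally its weight.
  m = 000 → c = 00000, weight = 0.
  m = 100 → c = 01110, weight = 3.
  m = 010 → c = 01011, weight = 3.
  m = 110 → c = 00101, weight = 2.
  m = 001 → c = 01001, weight = 2.
  m = 101 → c = 00111, weight = 3.
  m = 011 → c = 00010, weight = 1.
  m = 111 → c = 01100, weight = 2.
Tally weights:
  weight 0: 1 codewords.
  weight 1: 1 codewords.
  weight 2: 3 codewords.
  weight 3: 3 codewords.
Minimum distance d = smallest w > 0 with A_w > 0 = 1.
Sanity: Σ A_w = 8 = 2^3 = 8 ✓.


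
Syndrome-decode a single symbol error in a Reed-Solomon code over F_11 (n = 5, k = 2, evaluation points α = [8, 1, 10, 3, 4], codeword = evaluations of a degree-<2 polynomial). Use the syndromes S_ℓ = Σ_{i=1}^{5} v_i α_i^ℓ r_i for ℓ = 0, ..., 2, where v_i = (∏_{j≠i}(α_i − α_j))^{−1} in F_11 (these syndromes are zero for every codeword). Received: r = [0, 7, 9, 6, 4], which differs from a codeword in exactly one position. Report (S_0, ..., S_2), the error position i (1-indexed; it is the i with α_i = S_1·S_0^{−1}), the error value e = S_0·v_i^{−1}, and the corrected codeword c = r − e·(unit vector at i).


S = (8, 2, 6), error at position 4, error magnitude e = 1, c = [0, 7, 9, 5, 4].

Step 1: column multipliers v_i = (∏_{j≠i}(α_i − α_j))^{−1} mod 11.
  i = 1 (α = 8): (8−1)(8−10)(8−3)(8−4) = 7·(−2)·5·4 = −280 ≡ 6, so v_1 = 6^{−1} = 2 (mod 11).
  i = 2 (α = 1): (1−8)(1−10)(1−3)(1−4) = (−7)·(−9)·(−2)·(−3) = 378 ≡ 4, so v_2 = 4^{−1} = 3 (mod 11).
  i = 3 (α = 10): (10−8)(10−1)(10−3)(10−4) = 2·9·7·6 = 756 ≡ 8, so v_3 = 8^{−1} = 7 (mod 11).
  i = 4 (α = 3): (3−8)(3−1)(3−10)(3−4) = (−5)·2·(−7)·(−1) = −70 ≡ 7, so v_4 = 7^{−1} = 8 (mod 11).
  i = 5 (α = 4): (4−8)(4−1)(4−10)(4−3) = (−4)·3·(−6)·1 = 72 ≡ 6, so v_5 = 6^{−1} = 2 (mod 11).
  v = [2, 3, 7, 8, 2].
Step 2: syndromes of r = [0, 7, 9, 6, 4] (all sums mod 11).
  S_0 = Σ v_i r_i = 2·0 + 3·7 + 7·9 + 8·6 + 2·4 = 140 ≡ 8.
  S_1 = Σ v_i α_i r_i = 2·8·0 + 3·1·7 + 7·10·9 + 8·3·6 + 2·4·4 = 827 ≡ 2.
  α_i^2 mod 11 = [9, 1, 1, 9, 5].
  S_2 = Σ v_i α_i^2 r_i = 2·9·0 + 3·1·7 + 7·1·9 + 8·9·6 + 2·5·4 = 556 ≡ 6.
  S = (8, 2, 6) ≠ 0, so r is not a codeword (an error is present).
Step 3: locate the error. For a single error e at position i, S_ℓ = v_i·e·α_i^ℓ, so α_err = S_1/S_0.
  S_0^{−1} = 8^{−1} = 7 (mod 11), so α_err = 2·7 = 14 ≡ 3 = α_4. Error position i = 4.
  Consistency check: S_2/S_1 = 6·6 = 36 ≡ 3 = α_err ✓ (single-error assumption holds).
Step 4: error magnitude e = S_0/v_4 = S_0·∏_{j≠4}(α_4 − α_j) = 8·7 = 56 ≡ 1 (mod 11).
Step 5: correct position 4: c_4 = r_4 − e = 6 − 1 ≡ 5 (mod 11). Hence c = [0, 7, 9, 5, 4].
  Check: interpolating c through the α_i gives m(x) = 8 + 10·x (degree < 2) with m(α_i) = c_i for every i, so c is indeed a codeword.


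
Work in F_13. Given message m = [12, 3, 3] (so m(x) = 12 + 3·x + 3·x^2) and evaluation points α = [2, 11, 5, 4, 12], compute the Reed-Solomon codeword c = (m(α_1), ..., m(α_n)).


c = [4, 5, 11, 7, 12]

Message polynomial: m(x) = 12 + 3·x + 3·x^2 (mod 13).
For each evaluation point α_i, compute m(α_i) mod 13:
  α_1 = 2: Horner steps 3 → 9 → 4, so m(2) = 4.
  α_2 = 11: Horner steps 3 → 10 → 5, so m(11) = 5.
  α_3 = 5: Horner steps 3 → 5 → 11, so m(5) = 11.
  α_4 = 4: Horner steps 3 → 2 → 7, so m(4) = 7.
  α_5 = 12: Horner steps 3 → 0 → 12, so m(12) = 12.
Codeword c = [4, 5, 11, 7, 12] ∈ F_13^5.


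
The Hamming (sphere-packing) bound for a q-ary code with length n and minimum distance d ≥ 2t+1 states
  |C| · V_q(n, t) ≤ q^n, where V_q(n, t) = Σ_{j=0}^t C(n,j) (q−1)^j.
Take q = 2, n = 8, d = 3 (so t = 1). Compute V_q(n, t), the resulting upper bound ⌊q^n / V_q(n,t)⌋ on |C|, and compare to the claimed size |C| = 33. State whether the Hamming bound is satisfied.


V_q(n, t) = 9, q^n = 256, Hamming bound = 28, |C| = 33 > bound (violated).

Step 1: Compute V_q(n, t) = Σ_{j=0}^1 C(n, j) (q−1)^j.
  j = 0: C(8,0)·(1)^0 = 1·1 = 1.
  j = 1: C(8,1)·(1)^1 = 8·1 = 8.
  V_q(n, t) = 1 + 8 = 9.
Step 2: q^n = 2^8 = 256.
Step 3: Hamming bound ⌊q^n / V_q(n,t)⌋ = ⌊256/9⌋ = 28.
Step 4: Compare |C| = 33 to 28: violated.
The claimed |C| lies above the Hamming bound, so no 2-ary code of length 8 with d ≥ 3 can have 33 codewords.


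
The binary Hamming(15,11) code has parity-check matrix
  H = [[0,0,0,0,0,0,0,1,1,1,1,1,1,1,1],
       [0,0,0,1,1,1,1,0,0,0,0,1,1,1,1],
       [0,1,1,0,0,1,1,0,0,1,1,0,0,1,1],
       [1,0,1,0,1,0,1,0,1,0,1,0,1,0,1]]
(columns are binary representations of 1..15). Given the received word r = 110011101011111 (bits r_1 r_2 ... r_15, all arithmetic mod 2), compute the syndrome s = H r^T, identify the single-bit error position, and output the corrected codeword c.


s = (0, 1, 0, 1)^T, error position = 5, corrected codeword c = 110001101011111

Compute s = H r^T mod 2 one row at a time:
  s_1 = 0 + 1 + 0 + 1 + 1 + 1 + 1 + 1 = 6 ≡ 0 (mod 2).
  s_2 = 0 + 1 + 1 + 1 + 1 + 1 + 1 + 1 = 7 ≡ 1 (mod 2).
  s_3 = 1 + 0 + 1 + 1 + 0 + 1 + 1 + 1 = 6 ≡ 0 (mod 2).
  s_4 = 1 + 0 + 1 + 1 + 1 + 1 + 1 + 1 = 7 ≡ 1 (mod 2).
s = (0, 1, 0, 1)^T — this equals column 5 of H (binary 0101), so error is at position 5.
Correct: flip bit 5 of r = 110011101011111 to get c = 110001101011111.


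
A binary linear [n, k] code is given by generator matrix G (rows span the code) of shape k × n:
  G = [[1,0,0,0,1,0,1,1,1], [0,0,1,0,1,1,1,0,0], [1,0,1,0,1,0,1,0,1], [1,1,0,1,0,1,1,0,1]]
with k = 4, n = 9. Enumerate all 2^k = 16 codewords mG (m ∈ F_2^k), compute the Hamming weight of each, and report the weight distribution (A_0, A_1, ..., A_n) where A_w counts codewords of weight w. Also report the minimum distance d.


Weight distribution: A_0 = 1, A_2 = 1, A_3 = 2, A_4 = 2, A_5 = 6, A_6 = 3, A_8 = 1. Minimum distance d = 2.

Enumerate all 2^4 = 16 messages m ∈ F_2^4.
For each, compute codeword c = mG in F_2^9, then tally its weight.
  m = 0000 → c = 000000000, weight = 0.
  m = 1000 → c = 100010111, weight = 5.
  m = 0100 → c = 001011100, weight = 4.
  m = 1100 → c = 101001011, weight = 5.
  m = 0010 → c = 101010101, weight = 5.
  m = 1010 → c = 001000010, weight = 2.
  m = 0110 → c = 100001001, weight = 3.
  m = 1110 → c = 000011110, weight = 4.
  m = 0001 → c = 110101101, weight = 6.
  m = 1001 → c = 010111010, weight = 5.
  m = 0101 → c = 111110001, weight = 6.
  m = 1101 → c = 011100110, weight = 5.
  m = 0011 → c = 011111000, weight = 5.
  m = 1011 → c = 111101111, weight = 8.
  m = 0111 → c = 010100100, weight = 3.
  m = 1111 → c = 110110011, weight = 6.
Tally weights:
  weight 0: 1 codewords.
  weight 2: 1 codewords.
  weight 3: 2 codewords.
  weight 4: 2 codewords.
  weight 5: 6 codewords.
  weight 6: 3 codewords.
  weight 8: 1 codewords.
Minimum distance d = smallest w > 0 with A_w > 0 = 2.
Sanity: Σ A_w = 16 = 2^4 = 16 ✓.


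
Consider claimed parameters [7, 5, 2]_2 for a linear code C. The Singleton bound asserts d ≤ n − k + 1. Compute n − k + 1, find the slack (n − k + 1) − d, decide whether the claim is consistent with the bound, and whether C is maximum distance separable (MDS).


Singleton RHS = n − k + 1 = 3, slack = 1, bound satisfied, not MDS.

Singleton bound: d ≤ n − k + 1.
Here n = 7, k = 5, so n − k + 1 = 3.
Given d = 2, check d ≤ 3: YES.
Slack = (n − k + 1) − d = 1.
The code is NOT MDS (slack = 1 > 0).
Description: the claimed parameters are [7, 5, 2]_2; such a code would be non-MDS.


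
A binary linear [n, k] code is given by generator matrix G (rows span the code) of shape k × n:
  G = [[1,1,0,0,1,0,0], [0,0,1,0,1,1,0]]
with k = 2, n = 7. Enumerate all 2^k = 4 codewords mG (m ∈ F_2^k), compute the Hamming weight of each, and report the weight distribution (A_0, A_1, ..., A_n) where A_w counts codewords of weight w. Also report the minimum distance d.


Weight distribution: A_0 = 1, A_3 = 2, A_4 = 1. Minimum distance d = 3.

Enumerate all 2^2 = 4 messages m ∈ F_2^2.
For each, compute codeword c = mG in F_2^7, then tally its weight.
  m = 00 → c = 0000000, weight = 0.
  m = 10 → c = 1100100, weight = 3.
  m = 01 → c = 0010110, weight = 3.
  m = 11 → c = 1110010, weight = 4.
Tally weights:
  weight 0: 1 codewords.
  weight 3: 2 codewords.
  weight 4: 1 codewords.
Minimum distance d = smallest w > 0 with A_w > 0 = 3.
Sanity: Σ A_w = 4 = 2^2 = 4 ✓.


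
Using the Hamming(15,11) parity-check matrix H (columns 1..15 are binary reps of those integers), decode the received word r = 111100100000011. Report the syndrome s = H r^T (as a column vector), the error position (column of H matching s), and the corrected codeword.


s = (0, 0, 1, 0)^T, error position = 2, corrected codeword c = 101100100000011

Compute s = H r^T mod 2 one row at a time:
  s_1 = 0 + 0 + 0 + 0 + 0 + 0 + 1 + 1 = 2 ≡ 0 (mod 2).
  s_2 = 1 + 0 + 0 + 1 + 0 + 0 + 1 + 1 = 4 ≡ 0 (mod 2).
  s_3 = 1 + 1 + 0 + 1 + 0 + 0 + 1 + 1 = 5 ≡ 1 (mod 2).
  s_4 = 1 + 1 + 0 + 1 + 0 + 0 + 0 + 1 = 4 ≡ 0 (mod 2).
s = (0, 0, 1, 0)^T — this equals column 2 of H (binary 0010), so error is at position 2.
Correct: flip bit 2 of r = 111100100000011 to get c = 101100100000011.


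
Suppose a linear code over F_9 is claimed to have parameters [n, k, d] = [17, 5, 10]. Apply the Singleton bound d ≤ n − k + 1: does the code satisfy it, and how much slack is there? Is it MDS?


Singleton RHS = n − k + 1 = 13, slack = 3, bound satisfied, not MDS.

Singleton bound: d ≤ n − k + 1.
Here n = 17, k = 5, so n − k + 1 = 13.
Given d = 10, check d ≤ 13: YES.
Slack = (n − k + 1) − d = 3.
The code is NOT MDS (slack = 3 > 0).
Description: the claimed parameters are [17, 5, 10]_9; such a code would be non-MDS.


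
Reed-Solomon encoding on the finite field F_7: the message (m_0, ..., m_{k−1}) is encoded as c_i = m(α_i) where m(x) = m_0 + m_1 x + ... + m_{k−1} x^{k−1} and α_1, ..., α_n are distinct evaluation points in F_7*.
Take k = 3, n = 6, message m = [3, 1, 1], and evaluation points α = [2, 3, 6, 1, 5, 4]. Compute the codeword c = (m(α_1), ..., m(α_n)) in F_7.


c = [2, 1, 3, 5, 5, 2]

Message polynomial: m(x) = 3 + 1·x + 1·x^2 (mod 7).
For each evaluation point α_i, compute m(α_i) mod 7:
  α_1 = 2: Horner steps 1 → 3 → 2, so m(2) = 2.
  α_2 = 3: Horner steps 1 → 4 → 1, so m(3) = 1.
  α_3 = 6: Horner steps 1 → 0 → 3, so m(6) = 3.
  α_4 = 1: Horner steps 1 → 2 → 5, so m(1) = 5.
  α_5 = 5: Horner steps 1 → 6 → 5, so m(5) = 5.
  α_6 = 4: Horner steps 1 → 5 → 2, so m(4) = 2.
Codeword c = [2, 1, 3, 5, 5, 2] ∈ F_7^6.


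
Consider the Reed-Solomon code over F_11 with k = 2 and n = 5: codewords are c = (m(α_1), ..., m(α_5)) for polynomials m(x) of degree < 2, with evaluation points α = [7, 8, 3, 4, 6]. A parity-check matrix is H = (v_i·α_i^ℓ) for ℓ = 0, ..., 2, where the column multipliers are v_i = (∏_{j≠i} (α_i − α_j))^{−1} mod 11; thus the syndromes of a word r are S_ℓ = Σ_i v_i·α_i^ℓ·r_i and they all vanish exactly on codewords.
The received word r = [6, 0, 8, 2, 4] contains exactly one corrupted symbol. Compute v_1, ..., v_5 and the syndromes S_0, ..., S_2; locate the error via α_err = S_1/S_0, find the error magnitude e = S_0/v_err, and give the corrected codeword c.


S = (3, 7, 9), error at position 5, error magnitude e = 3, c = [6, 0, 8, 2, 1].

Step 1: column multipliers v_i = (∏_{j≠i}(α_i − α_j))^{−1} mod 11.
  i = 1 (α = 7): (7−8)(7−3)(7−4)(7−6) = (−1)·4·3·1 = −12 ≡ 10, so v_1 = 10^{−1} = 10 (mod 11).
  i = 2 (α = 8): (8−7)(8−3)(8−4)(8−6) = 1·5·4·2 = 40 ≡ 7, so v_2 = 7^{−1} = 8 (mod 11).
  i = 3 (α = 3): (3−7)(3−8)(3−4)(3−6) = (−4)·(−5)·(−1)·(−3) = 60 ≡ 5, so v_3 = 5^{−1} = 9 (mod 11).
  i = 4 (α = 4): (4−7)(4−8)(4−3)(4−6) = (−3)·(−4)·1·(−2) = −24 ≡ 9, so v_4 = 9^{−1} = 5 (mod 11).
  i = 5 (α = 6): (6−7)(6−8)(6−3)(6−4) = (−1)·(−2)·3·2 = 12 ≡ 1, so v_5 = 1^{−1} = 1 (mod 11).
  v = [10, 8, 9, 5, 1].
Step 2: syndromes of r = [6, 0, 8, 2, 4] (all sums mod 11).
  S_0 = Σ v_i r_i = 10·6 + 8·0 + 9·8 + 5·2 + 1·4 = 146 ≡ 3.
  S_1 = Σ v_i α_i r_i = 10·7·6 + 8·8·0 + 9·3·8 + 5·4·2 + 1·6·4 = 700 ≡ 7.
  α_i^2 mod 11 = [5, 9, 9, 5, 3].
  S_2 = Σ v_i α_i^2 r_i = 10·5·6 + 8·9·0 + 9·9·8 + 5·5·2 + 1·3·4 = 1010 ≡ 9.
  S = (3, 7, 9) ≠ 0, so r is not a codeword (an error is present).
Step 3: locate the error. For a single error e at position i, S_ℓ = v_i·e·α_i^ℓ, so α_err = S_1/S_0.
  S_0^{−1} = 3^{−1} = 4 (mod 11), so α_err = 7·4 = 28 ≡ 6 = α_5. Error position i = 5.
  Consistency check: S_2/S_1 = 9·8 = 72 ≡ 6 = α_err ✓ (single-error assumption holds).
Step 4: error magnitude e = S_0/v_5 = S_0·∏_{j≠5}(α_5 − α_j) = 3·1 = 3 ≡ 3 (mod 11).
Step 5: correct position 5: c_5 = r_5 − e = 4 − 3 ≡ 1 (mod 11). Hence c = [6, 0, 8, 2, 1].
  Check: interpolating c through the α_i gives m(x) = 4 + 5·x (degree < 2) with m(α_i) = c_i for every i, so c is indeed a codeword.
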